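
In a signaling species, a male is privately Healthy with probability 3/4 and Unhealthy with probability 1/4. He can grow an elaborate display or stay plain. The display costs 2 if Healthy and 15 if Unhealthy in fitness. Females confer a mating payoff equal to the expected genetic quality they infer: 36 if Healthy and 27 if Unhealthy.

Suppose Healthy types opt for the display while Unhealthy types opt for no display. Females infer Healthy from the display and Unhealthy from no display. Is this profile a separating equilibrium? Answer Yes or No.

Under these beliefs, the display earns mating payoff 36 and no display earns mating payoff 27.
Healthy: the display nets 36 − 2 = 34; no display nets 27. Healthy prefers the display.
Unhealthy: the display nets 36 − 15 = 21; no display nets 27. Unhealthy prefers no display.
Neither type deviates, so the separating profile is an equilibrium.

Yes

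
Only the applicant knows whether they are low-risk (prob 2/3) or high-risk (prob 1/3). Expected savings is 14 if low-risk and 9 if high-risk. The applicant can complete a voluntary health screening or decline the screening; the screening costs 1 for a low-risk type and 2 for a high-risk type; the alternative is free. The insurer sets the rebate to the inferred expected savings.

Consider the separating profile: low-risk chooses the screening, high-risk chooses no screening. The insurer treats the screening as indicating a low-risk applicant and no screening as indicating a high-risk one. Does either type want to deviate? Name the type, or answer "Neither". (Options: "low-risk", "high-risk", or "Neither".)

high-risk

The screening pays 14; no screening pays 9.
low-risk: assigned the screening, nets 14 − 1 = 13; deviating to no screening nets 9.
high-risk: assigned no screening, nets 9; deviating to the screening nets 14 − 2 = 12.
The high-risk type gains 3 by deviating.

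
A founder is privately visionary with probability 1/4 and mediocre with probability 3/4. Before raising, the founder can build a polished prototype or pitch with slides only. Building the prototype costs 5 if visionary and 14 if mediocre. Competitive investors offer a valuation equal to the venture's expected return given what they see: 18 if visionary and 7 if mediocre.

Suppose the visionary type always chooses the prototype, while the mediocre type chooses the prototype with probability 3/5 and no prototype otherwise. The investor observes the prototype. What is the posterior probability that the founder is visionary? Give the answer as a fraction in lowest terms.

P(the prototype) = (1/4)·1 + (3/4)·(3/5) = 7/10.
By Bayes' rule, P(visionary | the prototype) = (1/4) / (7/10) = 5/14.

5/14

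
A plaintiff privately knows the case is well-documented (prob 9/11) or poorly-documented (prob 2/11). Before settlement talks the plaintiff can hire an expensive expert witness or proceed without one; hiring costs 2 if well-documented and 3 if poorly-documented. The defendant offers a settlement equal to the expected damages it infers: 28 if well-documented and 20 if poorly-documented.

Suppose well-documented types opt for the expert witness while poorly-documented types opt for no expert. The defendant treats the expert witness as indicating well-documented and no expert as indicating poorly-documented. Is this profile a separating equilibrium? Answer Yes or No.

Under these beliefs, the expert witness earns settlement 28 and no expert earns settlement 20.
well-documented: the expert witness nets 28 − 2 = 26; no expert nets 20. well-documented prefers the expert witness.
poorly-documented: the expert witness nets 28 − 3 = 25; no expert nets 20. poorly-documented would deviate to the expert witness.
poorly-documented has a profitable deviation, so the profile is not an equilibrium.

No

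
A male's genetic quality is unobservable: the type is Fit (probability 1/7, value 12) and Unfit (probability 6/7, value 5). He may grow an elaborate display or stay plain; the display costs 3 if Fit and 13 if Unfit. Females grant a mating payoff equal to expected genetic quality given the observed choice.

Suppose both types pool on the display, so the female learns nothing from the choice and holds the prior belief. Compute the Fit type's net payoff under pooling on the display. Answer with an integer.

Pooled mating payoff = 1/7·12 + 6/7·5 = 6.
Fit pays cost 3 for the display, so net payoff = 6 − 3 = 3.

3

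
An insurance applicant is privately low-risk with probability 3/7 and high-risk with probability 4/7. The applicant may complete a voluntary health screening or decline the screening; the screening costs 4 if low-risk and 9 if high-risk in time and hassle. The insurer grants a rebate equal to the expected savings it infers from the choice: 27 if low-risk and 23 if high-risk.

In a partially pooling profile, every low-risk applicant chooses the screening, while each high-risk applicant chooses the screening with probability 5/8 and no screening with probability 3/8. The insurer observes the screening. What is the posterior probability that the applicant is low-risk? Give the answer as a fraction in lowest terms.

P(the screening) = (3/7)·1 + (4/7)·(5/8) = 11/14.
By Bayes' rule, P(low-risk | the screening) = (3/7) / (11/14) = 6/11.

6/11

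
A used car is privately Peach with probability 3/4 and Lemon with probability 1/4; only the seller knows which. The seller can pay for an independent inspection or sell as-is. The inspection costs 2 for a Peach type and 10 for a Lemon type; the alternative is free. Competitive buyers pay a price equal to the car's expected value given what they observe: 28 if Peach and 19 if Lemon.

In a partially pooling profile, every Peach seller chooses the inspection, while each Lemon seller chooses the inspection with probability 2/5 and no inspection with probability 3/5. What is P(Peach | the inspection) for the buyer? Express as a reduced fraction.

15/17

P(the inspection) = (3/4)·1 + (1/4)·(2/5) = 17/20.
By Bayes' rule, P(Peach | the inspection) = (3/4) / (17/20) = 15/17.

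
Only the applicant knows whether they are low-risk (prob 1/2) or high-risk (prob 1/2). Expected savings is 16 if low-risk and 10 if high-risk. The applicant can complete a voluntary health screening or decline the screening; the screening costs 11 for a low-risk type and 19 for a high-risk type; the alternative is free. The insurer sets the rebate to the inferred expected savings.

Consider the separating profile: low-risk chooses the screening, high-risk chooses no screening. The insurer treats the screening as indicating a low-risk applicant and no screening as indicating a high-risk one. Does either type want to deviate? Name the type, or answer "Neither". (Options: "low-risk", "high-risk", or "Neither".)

The screening pays 16; no screening pays 10.
low-risk: assigned the screening, nets 16 − 11 = 5; deviating to no screening nets 10.
high-risk: assigned no screening, nets 10; deviating to the screening nets 16 − 19 = -3.
The low-risk type gains 5 by deviating.

low-risk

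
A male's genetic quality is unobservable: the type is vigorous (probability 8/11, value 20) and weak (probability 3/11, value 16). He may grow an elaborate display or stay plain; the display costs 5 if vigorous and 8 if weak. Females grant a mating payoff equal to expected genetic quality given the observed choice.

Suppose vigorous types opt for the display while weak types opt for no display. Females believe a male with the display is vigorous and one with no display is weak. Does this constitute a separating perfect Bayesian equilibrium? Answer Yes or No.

No

Under these beliefs, the display earns mating payoff 20 and no display earns mating payoff 16.
vigorous: the display nets 20 − 5 = 15; no display nets 16. vigorous would deviate to no display.
weak: the display nets 20 − 8 = 12; no display nets 16. weak prefers no display.
vigorous has a profitable deviation, so the profile is not an equilibrium.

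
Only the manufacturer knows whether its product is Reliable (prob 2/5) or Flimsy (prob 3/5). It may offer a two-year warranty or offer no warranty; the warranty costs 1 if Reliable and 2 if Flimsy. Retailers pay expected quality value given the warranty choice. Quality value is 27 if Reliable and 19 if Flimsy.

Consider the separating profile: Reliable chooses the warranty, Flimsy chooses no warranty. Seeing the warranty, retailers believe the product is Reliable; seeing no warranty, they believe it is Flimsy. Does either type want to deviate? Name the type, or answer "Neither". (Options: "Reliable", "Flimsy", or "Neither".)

The warranty pays 27; no warranty pays 19.
Reliable: assigned the warranty, nets 27 − 1 = 26; deviating to no warranty nets 19.
Flimsy: assigned no warranty, nets 19; deviating to the warranty nets 27 − 2 = 25.
The Flimsy type gains 6 by deviating.

Flimsy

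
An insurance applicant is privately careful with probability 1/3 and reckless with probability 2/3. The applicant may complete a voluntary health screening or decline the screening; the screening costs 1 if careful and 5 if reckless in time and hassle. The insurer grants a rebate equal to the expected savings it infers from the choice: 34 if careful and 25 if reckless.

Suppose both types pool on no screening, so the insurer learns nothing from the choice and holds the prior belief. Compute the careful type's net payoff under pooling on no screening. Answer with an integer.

28

Pooled rebate = 1/3·34 + 2/3·25 = 28.
careful pays no cost for no screening, so net payoff = 28.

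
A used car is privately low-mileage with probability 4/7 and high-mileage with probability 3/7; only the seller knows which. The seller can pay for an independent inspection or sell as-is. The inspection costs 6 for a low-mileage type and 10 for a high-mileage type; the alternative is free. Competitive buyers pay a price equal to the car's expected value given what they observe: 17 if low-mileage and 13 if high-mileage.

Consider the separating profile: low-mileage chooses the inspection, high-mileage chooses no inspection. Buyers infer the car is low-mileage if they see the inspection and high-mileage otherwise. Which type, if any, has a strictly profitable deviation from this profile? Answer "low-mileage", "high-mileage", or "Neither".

low-mileage

The inspection pays 17; no inspection pays 13.
low-mileage: assigned the inspection, nets 17 − 6 = 11; deviating to no inspection nets 13.
high-mileage: assigned no inspection, nets 13; deviating to the inspection nets 17 − 10 = 7.
The low-mileage type gains 2 by deviating.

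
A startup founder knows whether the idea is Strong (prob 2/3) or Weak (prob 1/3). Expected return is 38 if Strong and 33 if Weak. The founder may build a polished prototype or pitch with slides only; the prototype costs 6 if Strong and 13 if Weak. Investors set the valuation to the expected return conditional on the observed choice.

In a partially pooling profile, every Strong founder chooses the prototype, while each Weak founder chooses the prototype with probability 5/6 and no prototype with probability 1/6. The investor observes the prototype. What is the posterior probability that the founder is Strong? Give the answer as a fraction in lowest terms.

P(the prototype) = (2/3)·1 + (1/3)·(5/6) = 17/18.
By Bayes' rule, P(Strong | the prototype) = (2/3) / (17/18) = 12/17.

12/17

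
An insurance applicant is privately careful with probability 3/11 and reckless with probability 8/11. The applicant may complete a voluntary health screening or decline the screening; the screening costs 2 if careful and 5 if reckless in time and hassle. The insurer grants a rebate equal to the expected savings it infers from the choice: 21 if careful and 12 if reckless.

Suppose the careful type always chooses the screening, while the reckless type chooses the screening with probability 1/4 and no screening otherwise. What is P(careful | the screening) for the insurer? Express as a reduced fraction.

3/5

P(the screening) = (3/11)·1 + (8/11)·(1/4) = 5/11.
By Bayes' rule, P(careful | the screening) = (3/11) / (5/11) = 3/5.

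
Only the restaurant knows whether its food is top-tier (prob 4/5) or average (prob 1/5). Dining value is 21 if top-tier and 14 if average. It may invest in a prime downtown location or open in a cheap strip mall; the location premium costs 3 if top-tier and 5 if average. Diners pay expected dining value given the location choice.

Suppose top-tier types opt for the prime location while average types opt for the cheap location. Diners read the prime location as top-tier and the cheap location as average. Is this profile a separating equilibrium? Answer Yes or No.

No

Under these beliefs, the prime location earns price premium 21 and the cheap location earns price premium 14.
top-tier: the prime location nets 21 − 3 = 18; the cheap location nets 14. top-tier prefers the prime location.
average: the prime location nets 21 − 5 = 16; the cheap location nets 14. average would deviate to the prime location.
average has a profitable deviation, so the profile is not an equilibrium.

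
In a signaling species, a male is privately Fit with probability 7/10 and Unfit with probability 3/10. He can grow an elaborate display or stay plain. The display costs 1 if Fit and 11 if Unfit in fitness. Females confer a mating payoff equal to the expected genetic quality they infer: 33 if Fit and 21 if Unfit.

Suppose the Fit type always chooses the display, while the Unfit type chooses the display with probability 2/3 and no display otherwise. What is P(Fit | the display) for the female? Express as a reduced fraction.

7/9

P(the display) = (7/10)·1 + (3/10)·(2/3) = 9/10.
By Bayes' rule, P(Fit | the display) = (7/10) / (9/10) = 7/9.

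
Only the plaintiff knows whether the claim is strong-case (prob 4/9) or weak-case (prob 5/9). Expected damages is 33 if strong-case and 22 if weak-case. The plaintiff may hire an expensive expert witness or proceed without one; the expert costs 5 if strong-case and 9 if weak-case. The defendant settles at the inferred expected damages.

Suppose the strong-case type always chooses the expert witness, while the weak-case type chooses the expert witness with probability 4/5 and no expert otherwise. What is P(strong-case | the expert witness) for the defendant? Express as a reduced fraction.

P(the expert witness) = (4/9)·1 + (5/9)·(4/5) = 8/9.
By Bayes' rule, P(strong-case | the expert witness) = (4/9) / (8/9) = 1/2.

1/2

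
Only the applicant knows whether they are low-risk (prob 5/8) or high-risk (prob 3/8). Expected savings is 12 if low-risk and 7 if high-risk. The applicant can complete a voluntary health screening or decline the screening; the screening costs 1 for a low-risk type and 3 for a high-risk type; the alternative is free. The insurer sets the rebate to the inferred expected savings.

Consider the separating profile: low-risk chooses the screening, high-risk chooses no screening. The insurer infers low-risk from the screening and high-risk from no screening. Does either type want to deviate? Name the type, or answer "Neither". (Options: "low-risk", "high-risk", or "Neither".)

high-risk

The screening pays 12; no screening pays 7.
low-risk: assigned the screening, nets 12 − 1 = 11; deviating to no screening nets 7.
high-risk: assigned no screening, nets 7; deviating to the screening nets 12 − 3 = 9.
The high-risk type gains 2 by deviating.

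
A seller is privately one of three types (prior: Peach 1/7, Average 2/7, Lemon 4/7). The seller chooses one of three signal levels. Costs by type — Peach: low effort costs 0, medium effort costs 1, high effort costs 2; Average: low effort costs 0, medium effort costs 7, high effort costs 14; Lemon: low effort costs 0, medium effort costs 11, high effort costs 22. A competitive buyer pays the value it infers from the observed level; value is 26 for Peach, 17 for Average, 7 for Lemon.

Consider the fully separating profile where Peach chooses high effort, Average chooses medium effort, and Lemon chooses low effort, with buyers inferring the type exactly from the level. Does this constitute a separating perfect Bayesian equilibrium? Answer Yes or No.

No

Separating prices: high effort → 26, medium effort → 17, low effort → 7.
Peach (assigned high effort): low effort: 7 − 0 = 7; medium effort: 17 − 1 = 16; high effort: 26 − 2 = 24. Peach stays.
Average (assigned medium effort): low effort: 7 − 0 = 7; medium effort: 17 − 7 = 10; high effort: 26 − 14 = 12. Average prefers high effort.
Lemon (assigned low effort): low effort: 7 − 0 = 7; medium effort: 17 − 11 = 6; high effort: 26 − 22 = 4. Lemon stays.
At least one type deviates; the separating profile fails.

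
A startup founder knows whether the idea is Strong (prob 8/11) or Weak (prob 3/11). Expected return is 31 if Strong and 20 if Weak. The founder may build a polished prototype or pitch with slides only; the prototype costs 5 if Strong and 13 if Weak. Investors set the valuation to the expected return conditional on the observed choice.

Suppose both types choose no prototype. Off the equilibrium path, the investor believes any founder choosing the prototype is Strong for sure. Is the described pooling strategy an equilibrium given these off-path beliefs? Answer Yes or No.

On path, the investor holds the prior and pays 8/11·31 + 3/11·20 = 28. Off path (the prototype), believing Strong, it pays 31.
Strong: no prototype nets 28; the prototype nets 31 − 5 = 26. Strong stays.
Weak: no prototype nets 28; the prototype nets 31 − 13 = 18. Weak stays.
No type deviates, so pooling is sustained.

Yes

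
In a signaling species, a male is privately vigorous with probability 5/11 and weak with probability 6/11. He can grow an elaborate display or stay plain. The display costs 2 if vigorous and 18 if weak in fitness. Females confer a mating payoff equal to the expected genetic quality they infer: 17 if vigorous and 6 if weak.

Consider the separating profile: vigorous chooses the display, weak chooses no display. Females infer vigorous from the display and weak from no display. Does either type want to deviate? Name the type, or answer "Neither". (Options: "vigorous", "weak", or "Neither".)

The display pays 17; no display pays 6.
vigorous: assigned the display, nets 17 − 2 = 15; deviating to no display nets 6.
weak: assigned no display, nets 6; deviating to the display nets 17 − 18 = -1.
Both types strictly prefer their assigned action; no profitable deviation.

Neither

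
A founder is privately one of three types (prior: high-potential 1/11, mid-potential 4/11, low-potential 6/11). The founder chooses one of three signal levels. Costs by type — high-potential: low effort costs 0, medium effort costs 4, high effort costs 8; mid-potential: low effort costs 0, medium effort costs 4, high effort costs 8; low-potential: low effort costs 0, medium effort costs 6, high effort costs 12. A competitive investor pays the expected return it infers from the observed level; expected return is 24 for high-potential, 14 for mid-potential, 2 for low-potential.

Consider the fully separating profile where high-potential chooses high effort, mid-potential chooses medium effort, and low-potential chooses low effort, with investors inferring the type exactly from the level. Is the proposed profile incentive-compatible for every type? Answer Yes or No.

Separating valuations: high effort → 24, medium effort → 14, low effort → 2.
high-potential (assigned high effort): low effort: 2 − 0 = 2; medium effort: 14 − 4 = 10; high effort: 24 − 8 = 16. high-potential stays.
mid-potential (assigned medium effort): low effort: 2 − 0 = 2; medium effort: 14 − 4 = 10; high effort: 24 − 8 = 16. mid-potential prefers high effort.
low-potential (assigned low effort): low effort: 2 − 0 = 2; medium effort: 14 − 6 = 8; high effort: 24 − 12 = 12. low-potential prefers high effort.
At least one type deviates; the separating profile fails.

No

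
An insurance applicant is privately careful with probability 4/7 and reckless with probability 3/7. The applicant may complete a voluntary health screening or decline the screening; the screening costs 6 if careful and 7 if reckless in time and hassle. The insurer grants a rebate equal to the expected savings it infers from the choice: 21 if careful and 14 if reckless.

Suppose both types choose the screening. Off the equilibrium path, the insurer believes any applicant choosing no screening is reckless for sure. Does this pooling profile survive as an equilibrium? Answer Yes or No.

On path, the insurer holds the prior and pays 4/7·21 + 3/7·14 = 18. Off path (no screening), believing reckless, it pays 14.
careful: the screening nets 18 − 6 = 12; no screening nets 14. careful would deviate.
reckless: the screening nets 18 − 7 = 11; no screening nets 14. reckless would deviate.
A type deviates, so pooling fails.

No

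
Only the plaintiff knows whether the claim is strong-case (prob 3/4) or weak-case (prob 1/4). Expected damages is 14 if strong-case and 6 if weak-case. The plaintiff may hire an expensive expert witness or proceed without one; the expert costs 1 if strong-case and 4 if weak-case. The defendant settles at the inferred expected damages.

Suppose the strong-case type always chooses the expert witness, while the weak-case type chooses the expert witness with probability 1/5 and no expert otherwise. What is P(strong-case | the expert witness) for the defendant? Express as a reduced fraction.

15/16

P(the expert witness) = (3/4)·1 + (1/4)·(1/5) = 4/5.
By Bayes' rule, P(strong-case | the expert witness) = (3/4) / (4/5) = 15/16.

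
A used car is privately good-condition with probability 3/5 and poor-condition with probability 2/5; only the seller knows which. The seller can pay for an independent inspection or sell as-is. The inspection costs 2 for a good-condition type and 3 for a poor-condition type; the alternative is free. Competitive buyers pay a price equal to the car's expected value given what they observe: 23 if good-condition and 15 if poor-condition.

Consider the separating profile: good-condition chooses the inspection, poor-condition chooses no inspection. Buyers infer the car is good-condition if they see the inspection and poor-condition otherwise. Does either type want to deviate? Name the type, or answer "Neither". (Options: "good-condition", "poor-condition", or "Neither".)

poor-condition

The inspection pays 23; no inspection pays 15.
good-condition: assigned the inspection, nets 23 − 2 = 21; deviating to no inspection nets 15.
poor-condition: assigned no inspection, nets 15; deviating to the inspection nets 23 − 3 = 20.
The poor-condition type gains 5 by deviating.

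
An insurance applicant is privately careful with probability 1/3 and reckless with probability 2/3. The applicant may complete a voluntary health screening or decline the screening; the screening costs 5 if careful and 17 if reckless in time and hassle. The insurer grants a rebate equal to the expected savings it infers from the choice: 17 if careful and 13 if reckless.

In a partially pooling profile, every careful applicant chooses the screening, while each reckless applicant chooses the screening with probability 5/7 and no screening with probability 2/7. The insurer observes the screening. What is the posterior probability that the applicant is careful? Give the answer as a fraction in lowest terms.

7/17

P(the screening) = (1/3)·1 + (2/3)·(5/7) = 17/21.
By Bayes' rule, P(careful | the screening) = (1/3) / (17/21) = 7/17.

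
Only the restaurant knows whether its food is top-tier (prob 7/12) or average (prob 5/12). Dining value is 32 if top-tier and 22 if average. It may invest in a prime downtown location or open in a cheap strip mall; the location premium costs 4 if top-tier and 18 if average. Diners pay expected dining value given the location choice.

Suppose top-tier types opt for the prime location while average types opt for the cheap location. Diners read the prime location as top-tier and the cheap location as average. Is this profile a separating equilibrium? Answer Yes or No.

Under these beliefs, the prime location earns price premium 32 and the cheap location earns price premium 22.
top-tier: the prime location nets 32 − 4 = 28; the cheap location nets 22. top-tier prefers the prime location.
average: the prime location nets 32 − 18 = 14; the cheap location nets 22. average prefers the cheap location.
Neither type deviates, so the separating profile is an equilibrium.

Yes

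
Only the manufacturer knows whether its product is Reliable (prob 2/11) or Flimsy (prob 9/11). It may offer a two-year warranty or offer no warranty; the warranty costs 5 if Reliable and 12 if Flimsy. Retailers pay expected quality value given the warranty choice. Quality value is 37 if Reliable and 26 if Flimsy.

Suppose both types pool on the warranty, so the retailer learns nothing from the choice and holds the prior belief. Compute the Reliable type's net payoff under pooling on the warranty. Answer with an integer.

Pooled price = 2/11·37 + 9/11·26 = 28.
Reliable pays cost 5 for the warranty, so net payoff = 28 − 5 = 23.

23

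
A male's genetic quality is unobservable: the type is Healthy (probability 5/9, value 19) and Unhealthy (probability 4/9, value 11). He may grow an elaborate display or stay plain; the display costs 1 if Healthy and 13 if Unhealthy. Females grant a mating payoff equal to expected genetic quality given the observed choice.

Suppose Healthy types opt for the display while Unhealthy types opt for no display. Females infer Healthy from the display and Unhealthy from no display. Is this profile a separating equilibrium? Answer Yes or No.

Under these beliefs, the display earns mating payoff 19 and no display earns mating payoff 11.
Healthy: the display nets 19 − 1 = 18; no display nets 11. Healthy prefers the display.
Unhealthy: the display nets 19 − 13 = 6; no display nets 11. Unhealthy prefers no display.
Neither type deviates, so the separating profile is an equilibrium.

Yes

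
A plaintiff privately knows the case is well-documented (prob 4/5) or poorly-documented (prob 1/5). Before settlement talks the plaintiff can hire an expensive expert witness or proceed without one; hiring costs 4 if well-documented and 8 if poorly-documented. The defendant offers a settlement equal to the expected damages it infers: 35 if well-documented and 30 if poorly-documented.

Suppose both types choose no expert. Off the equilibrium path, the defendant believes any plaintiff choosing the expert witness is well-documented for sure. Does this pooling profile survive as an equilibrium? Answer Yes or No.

On path, the defendant holds the prior and pays 4/5·35 + 1/5·30 = 34. Off path (the expert witness), believing well-documented, it pays 35.
well-documented: no expert nets 34; the expert witness nets 35 − 4 = 31. well-documented stays.
poorly-documented: no expert nets 34; the expert witness nets 35 − 8 = 27. poorly-documented stays.
No type deviates, so pooling is sustained.

Yes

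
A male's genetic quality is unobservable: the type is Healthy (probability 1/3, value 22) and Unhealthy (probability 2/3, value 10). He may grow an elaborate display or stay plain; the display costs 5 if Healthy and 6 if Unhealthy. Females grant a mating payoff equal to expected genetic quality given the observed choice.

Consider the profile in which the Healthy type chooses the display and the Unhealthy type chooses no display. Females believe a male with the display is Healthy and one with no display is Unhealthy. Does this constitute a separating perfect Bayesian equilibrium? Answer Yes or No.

Under these beliefs, the display earns mating payoff 22 and no display earns mating payoff 10.
Healthy: the display nets 22 − 5 = 17; no display nets 10. Healthy prefers the display.
Unhealthy: the display nets 22 − 6 = 16; no display nets 10. Unhealthy would deviate to the display.
Unhealthy has a profitable deviation, so the profile is not an equilibrium.

No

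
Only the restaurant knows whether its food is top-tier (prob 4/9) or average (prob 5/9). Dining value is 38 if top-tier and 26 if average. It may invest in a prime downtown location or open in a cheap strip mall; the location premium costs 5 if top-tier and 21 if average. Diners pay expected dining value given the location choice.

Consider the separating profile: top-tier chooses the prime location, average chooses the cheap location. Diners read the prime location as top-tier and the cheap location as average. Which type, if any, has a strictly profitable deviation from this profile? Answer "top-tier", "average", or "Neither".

Neither

The prime location pays 38; the cheap location pays 26.
top-tier: assigned the prime location, nets 38 − 5 = 33; deviating to the cheap location nets 26.
average: assigned the cheap location, nets 26; deviating to the prime location nets 38 − 21 = 17.
Both types strictly prefer their assigned action; no profitable deviation.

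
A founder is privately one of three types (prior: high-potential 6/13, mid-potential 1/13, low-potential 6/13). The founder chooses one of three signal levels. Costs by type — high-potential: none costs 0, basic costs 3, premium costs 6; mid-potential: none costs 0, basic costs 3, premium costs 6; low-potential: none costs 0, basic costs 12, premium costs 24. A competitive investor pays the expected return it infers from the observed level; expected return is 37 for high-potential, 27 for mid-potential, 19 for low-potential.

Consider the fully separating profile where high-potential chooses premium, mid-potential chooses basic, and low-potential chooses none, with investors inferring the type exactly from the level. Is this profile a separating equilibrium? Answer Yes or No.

Separating valuations: premium → 37, basic → 27, none → 19.
high-potential (assigned premium): none: 19 − 0 = 19; basic: 27 − 3 = 24; premium: 37 − 6 = 31. high-potential stays.
mid-potential (assigned basic): none: 19 − 0 = 19; basic: 27 − 3 = 24; premium: 37 − 6 = 31. mid-potential prefers premium.
low-potential (assigned none): none: 19 − 0 = 19; basic: 27 − 12 = 15; premium: 37 − 24 = 13. low-potential stays.
At least one type deviates; the separating profile fails.

No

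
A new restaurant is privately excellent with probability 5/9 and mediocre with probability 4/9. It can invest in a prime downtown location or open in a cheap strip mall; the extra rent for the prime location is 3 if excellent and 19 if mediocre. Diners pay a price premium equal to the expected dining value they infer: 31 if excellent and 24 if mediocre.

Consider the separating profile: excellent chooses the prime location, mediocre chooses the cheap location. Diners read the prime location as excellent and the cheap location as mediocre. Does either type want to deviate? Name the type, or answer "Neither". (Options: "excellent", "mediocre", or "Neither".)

Neither

The prime location pays 31; the cheap location pays 24.
excellent: assigned the prime location, nets 31 − 3 = 28; deviating to the cheap location nets 24.
mediocre: assigned the cheap location, nets 24; deviating to the prime location nets 31 − 19 = 12.
Both types strictly prefer their assigned action; no profitable deviation.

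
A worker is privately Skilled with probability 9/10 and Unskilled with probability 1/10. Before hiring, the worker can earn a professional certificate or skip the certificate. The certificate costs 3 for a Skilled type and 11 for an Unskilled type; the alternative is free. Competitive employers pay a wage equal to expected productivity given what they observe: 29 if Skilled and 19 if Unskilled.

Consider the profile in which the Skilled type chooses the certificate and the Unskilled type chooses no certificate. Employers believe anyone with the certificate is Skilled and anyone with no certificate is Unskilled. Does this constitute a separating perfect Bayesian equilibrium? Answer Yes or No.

Yes

Under these beliefs, the certificate earns wage 29 and no certificate earns wage 19.
Skilled: the certificate nets 29 − 3 = 26; no certificate nets 19. Skilled prefers the certificate.
Unskilled: the certificate nets 29 − 11 = 18; no certificate nets 19. Unskilled prefers no certificate.
Neither type deviates, so the separating profile is an equilibrium.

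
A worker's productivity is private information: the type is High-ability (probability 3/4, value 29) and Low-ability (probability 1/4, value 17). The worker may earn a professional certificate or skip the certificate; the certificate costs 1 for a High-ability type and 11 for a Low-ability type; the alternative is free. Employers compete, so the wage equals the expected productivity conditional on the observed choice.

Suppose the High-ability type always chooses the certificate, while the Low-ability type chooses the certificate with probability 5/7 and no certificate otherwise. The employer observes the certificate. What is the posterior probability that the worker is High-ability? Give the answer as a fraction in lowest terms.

21/26

P(the certificate) = (3/4)·1 + (1/4)·(5/7) = 13/14.
By Bayes' rule, P(High-ability | the certificate) = (3/4) / (13/14) = 21/26.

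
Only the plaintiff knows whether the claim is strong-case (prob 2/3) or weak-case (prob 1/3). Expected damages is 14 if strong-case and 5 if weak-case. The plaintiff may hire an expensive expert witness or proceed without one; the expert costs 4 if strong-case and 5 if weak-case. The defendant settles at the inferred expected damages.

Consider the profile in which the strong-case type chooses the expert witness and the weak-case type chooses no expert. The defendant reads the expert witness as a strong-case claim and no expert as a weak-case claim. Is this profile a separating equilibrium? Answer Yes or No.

No

Under these beliefs, the expert witness earns settlement 14 and no expert earns settlement 5.
strong-case: the expert witness nets 14 − 4 = 10; no expert nets 5. strong-case prefers the expert witness.
weak-case: the expert witness nets 14 − 5 = 9; no expert nets 5. weak-case would deviate to the expert witness.
weak-case has a profitable deviation, so the profile is not an equilibrium.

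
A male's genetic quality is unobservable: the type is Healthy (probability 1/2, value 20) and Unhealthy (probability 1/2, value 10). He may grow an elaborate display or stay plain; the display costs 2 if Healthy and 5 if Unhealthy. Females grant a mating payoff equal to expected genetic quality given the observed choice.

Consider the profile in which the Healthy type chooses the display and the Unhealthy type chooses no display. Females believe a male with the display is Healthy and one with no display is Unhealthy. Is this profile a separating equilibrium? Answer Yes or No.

No

Under these beliefs, the display earns mating payoff 20 and no display earns mating payoff 10.
Healthy: the display nets 20 − 2 = 18; no display nets 10. Healthy prefers the display.
Unhealthy: the display nets 20 − 5 = 15; no display nets 10. Unhealthy would deviate to the display.
Unhealthy has a profitable deviation, so the profile is not an equilibrium.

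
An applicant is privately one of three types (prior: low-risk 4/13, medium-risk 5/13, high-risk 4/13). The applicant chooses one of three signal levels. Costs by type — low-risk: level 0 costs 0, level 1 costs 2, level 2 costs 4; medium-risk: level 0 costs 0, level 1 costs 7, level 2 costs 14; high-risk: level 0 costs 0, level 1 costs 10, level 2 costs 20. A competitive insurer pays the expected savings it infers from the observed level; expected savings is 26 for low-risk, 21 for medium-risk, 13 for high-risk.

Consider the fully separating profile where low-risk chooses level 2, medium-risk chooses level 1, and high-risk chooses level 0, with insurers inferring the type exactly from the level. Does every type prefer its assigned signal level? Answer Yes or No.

Yes

Separating rebates: level 2 → 26, level 1 → 21, level 0 → 13.
low-risk (assigned level 2): level 0: 13 − 0 = 13; level 1: 21 − 2 = 19; level 2: 26 − 4 = 22. low-risk stays.
medium-risk (assigned level 1): level 0: 13 − 0 = 13; level 1: 21 − 7 = 14; level 2: 26 − 14 = 12. medium-risk stays.
high-risk (assigned level 0): level 0: 13 − 0 = 13; level 1: 21 − 10 = 11; level 2: 26 − 20 = 6. high-risk stays.
Every type prefers its assigned level; separation holds.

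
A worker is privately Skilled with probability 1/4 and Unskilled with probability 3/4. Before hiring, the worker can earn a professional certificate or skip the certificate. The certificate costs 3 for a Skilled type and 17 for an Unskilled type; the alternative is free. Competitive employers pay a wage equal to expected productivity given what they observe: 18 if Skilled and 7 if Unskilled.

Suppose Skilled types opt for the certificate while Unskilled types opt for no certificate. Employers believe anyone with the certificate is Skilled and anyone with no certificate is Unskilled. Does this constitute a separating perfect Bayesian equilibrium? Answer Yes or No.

Yes

Under these beliefs, the certificate earns wage 18 and no certificate earns wage 7.
Skilled: the certificate nets 18 − 3 = 15; no certificate nets 7. Skilled prefers the certificate.
Unskilled: the certificate nets 18 − 17 = 1; no certificate nets 7. Unskilled prefers no certificate.
Neither type deviates, so the separating profile is an equilibrium.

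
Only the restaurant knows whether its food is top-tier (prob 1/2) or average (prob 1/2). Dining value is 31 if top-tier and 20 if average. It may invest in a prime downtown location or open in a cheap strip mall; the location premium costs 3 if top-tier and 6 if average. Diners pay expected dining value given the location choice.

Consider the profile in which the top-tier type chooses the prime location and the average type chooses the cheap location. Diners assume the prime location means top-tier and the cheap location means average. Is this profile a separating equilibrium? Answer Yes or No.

No

Under these beliefs, the prime location earns price premium 31 and the cheap location earns price premium 20.
top-tier: the prime location nets 31 − 3 = 28; the cheap location nets 20. top-tier prefers the prime location.
average: the prime location nets 31 − 6 = 25; the cheap location nets 20. average would deviate to the prime location.
average has a profitable deviation, so the profile is not an equilibrium.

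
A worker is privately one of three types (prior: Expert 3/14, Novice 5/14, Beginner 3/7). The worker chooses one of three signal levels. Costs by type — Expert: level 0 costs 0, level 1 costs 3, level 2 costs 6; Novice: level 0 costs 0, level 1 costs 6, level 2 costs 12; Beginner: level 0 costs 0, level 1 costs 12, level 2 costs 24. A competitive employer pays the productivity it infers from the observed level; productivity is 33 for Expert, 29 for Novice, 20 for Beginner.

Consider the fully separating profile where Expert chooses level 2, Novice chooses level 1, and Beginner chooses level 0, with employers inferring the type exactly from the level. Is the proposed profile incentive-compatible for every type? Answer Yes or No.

Separating wages: level 2 → 33, level 1 → 29, level 0 → 20.
Expert (assigned level 2): level 0: 20 − 0 = 20; level 1: 29 − 3 = 26; level 2: 33 − 6 = 27. Expert stays.
Novice (assigned level 1): level 0: 20 − 0 = 20; level 1: 29 − 6 = 23; level 2: 33 − 12 = 21. Novice stays.
Beginner (assigned level 0): level 0: 20 − 0 = 20; level 1: 29 − 12 = 17; level 2: 33 − 24 = 9. Beginner stays.
Every type prefers its assigned level; separation holds.

Yes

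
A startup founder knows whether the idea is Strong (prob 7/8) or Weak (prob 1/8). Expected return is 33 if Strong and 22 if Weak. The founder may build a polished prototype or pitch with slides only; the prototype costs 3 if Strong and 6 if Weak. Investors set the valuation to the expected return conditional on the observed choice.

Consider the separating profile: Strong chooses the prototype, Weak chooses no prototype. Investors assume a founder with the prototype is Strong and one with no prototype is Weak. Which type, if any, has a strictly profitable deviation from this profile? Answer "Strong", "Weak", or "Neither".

The prototype pays 33; no prototype pays 22.
Strong: assigned the prototype, nets 33 − 3 = 30; deviating to no prototype nets 22.
Weak: assigned no prototype, nets 22; deviating to the prototype nets 33 − 6 = 27.
The Weak type gains 5 by deviating.

Weak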